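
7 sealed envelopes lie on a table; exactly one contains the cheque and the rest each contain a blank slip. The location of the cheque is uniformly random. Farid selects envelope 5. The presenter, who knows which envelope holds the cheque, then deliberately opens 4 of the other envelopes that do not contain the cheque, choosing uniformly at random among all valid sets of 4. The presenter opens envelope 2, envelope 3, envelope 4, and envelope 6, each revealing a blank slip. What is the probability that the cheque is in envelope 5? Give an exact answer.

1/7

Consider each possible location of the cheque in turn.
If it is in either of envelopes 1 and 7 (prior 1/7 each): the presenter has 5 equally likely choices, so probability 1/5; weight (1/7)·(1/5) = 1/35 each.
If it is in any of envelopes 2, 3, 4, and 6 (prior 1/7 each): that envelope was opened and seen not to hold the prize — ruled out; weight (1/7)·0 = 0 each.
If it is in envelope 5 (prior 1/7): the presenter has 15 equally likely choices, so probability 1/15; weight (1/7)·(1/15) = 1/105.
The weights sum to 1/15.
So P(the cheque in envelope 5 | the presenter opened envelope 2, envelope 3, envelope 4, and envelope 6) = (1/105) / (1/15) = 1/7.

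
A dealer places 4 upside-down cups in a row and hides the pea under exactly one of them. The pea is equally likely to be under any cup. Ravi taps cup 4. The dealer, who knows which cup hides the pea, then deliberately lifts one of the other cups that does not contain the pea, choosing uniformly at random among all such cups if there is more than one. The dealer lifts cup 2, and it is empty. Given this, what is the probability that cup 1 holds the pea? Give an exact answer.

Apply Bayes' rule, conditioning on where the pea actually is.
If it is under either of cups 1 and 3 (prior 1/4 each): the dealer has 2 equally likely choices, so probability 1/2; weight (1/4)·(1/2) = 1/8 each.
If it is under cup 2 (prior 1/4): the dealer opened cup 2, so this case is ruled out; weight (1/4)·0 = 0.
If it is under cup 4 (prior 1/4): the dealer has 3 equally likely choices, so probability 1/3; weight (1/4)·(1/3) = 1/12.
The weights sum to 1/3.
So P(the pea under cup 1 | the dealer opened cup 2) = (1/8) / (1/3) = 3/8.

3/8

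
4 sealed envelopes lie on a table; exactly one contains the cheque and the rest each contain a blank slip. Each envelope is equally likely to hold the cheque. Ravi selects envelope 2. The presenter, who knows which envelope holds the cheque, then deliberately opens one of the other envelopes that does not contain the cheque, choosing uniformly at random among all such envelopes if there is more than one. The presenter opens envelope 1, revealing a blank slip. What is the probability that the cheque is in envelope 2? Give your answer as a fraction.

1/4

Apply Bayes' rule, conditioning on where the cheque actually is.
If it is in envelope 1 (prior 1/4): the presenter opened envelope 1, so this case is ruled out; weight (1/4)·0 = 0.
If it is in envelope 2 (prior 1/4): the presenter has 3 equally likely choices, so probability 1/3; weight (1/4)·(1/3) = 1/12.
If it is in either of envelopes 3 and 4 (prior 1/4 each): the presenter has 2 equally likely choices, so probability 1/2; weight (1/4)·(1/2) = 1/8 each.
The weights sum to 1/3.
So P(the cheque in envelope 2 | the presenter opened envelope 1) = (1/12) / (1/3) = 1/4.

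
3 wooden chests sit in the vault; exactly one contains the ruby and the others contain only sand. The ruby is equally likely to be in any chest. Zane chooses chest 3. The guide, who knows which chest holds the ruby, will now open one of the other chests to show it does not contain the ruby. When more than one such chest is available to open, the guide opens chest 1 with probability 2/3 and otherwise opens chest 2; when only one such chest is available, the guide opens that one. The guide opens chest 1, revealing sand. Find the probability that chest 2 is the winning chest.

3/5

Consider each possible location of the ruby in turn.
If it is in chest 1 (prior 1/3): the guide opened chest 1, so this case is ruled out; weight (1/3)·0 = 0.
If it is in chest 2 (prior 1/3): only chest 1 is available, probability 1; weight (1/3)·1 = 1/3.
If it is in chest 3 (prior 1/3): chest 1 is available, opened with probability 2/3; weight (1/3)·(2/3) = 2/9.
The weights sum to 5/9.
So P(the ruby in chest 2 | the guide opened chest 1) = (1/3) / (5/9) = 3/5.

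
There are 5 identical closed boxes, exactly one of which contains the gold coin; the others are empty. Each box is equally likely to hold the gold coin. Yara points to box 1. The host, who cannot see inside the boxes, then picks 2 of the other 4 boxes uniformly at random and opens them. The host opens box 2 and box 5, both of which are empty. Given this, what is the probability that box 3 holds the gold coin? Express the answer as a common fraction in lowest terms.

Because the host chose which boxes to open without knowing where the gold coin is, the choice is independent of the prize location. Learning that none of the 2 opened boxes holds the gold coin simply rules out those 2 locations and leaves the remaining 3 boxes still equally likely by symmetry.
So P(the gold coin in box 3) = 1/3.

1/3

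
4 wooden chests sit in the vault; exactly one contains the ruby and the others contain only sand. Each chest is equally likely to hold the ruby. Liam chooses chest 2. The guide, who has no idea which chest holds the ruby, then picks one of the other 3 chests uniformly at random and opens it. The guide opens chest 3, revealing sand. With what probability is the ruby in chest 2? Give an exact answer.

1/3

Because the guide chose which chest to open without knowing where the ruby is, the choice is independent of the prize location. Learning that chest 3 does not hold the ruby simply rules out that one location and leaves the remaining 3 chests still equally likely by symmetry.
So P(the ruby in chest 2) = 1/3.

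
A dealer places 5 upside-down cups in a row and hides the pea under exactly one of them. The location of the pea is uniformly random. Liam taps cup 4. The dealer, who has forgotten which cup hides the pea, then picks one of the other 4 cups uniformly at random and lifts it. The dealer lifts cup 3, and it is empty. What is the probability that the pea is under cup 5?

Apply Bayes' rule, conditioning on where the pea actually is.
If it is under any of cups 1, 2, 4, and 5 (prior 1/5 each): the dealer picks cup 3 with probability 1/4 regardless, and it is not the prize; weight (1/5)·(1/4) = 1/20 each.
If it is under cup 3 (prior 1/5): the dealer opened cup 3, so this case is ruled out; weight (1/5)·0 = 0.
The weights sum to 1/5.
So P(the pea under cup 5 | the dealer opened cup 3) = (1/20) / (1/5) = 1/4.

1/4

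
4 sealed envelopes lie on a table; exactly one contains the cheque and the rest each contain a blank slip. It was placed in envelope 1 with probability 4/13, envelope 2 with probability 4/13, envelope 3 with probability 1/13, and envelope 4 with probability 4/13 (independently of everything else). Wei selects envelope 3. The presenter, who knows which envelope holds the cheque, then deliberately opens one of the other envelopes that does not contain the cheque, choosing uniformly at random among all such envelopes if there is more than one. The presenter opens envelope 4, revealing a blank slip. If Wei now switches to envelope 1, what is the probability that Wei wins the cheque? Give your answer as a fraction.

6/13

Consider each possible location of the cheque in turn.
If it is in either of envelopes 1 and 2 (prior 4/13 each): the presenter has 2 equally likely choices, so probability 1/2; weight (4/13)·(1/2) = 2/13 each.
If it is in envelope 3 (prior 1/13): the presenter has 3 equally likely choices, so probability 1/3; weight (1/13)·(1/3) = 1/39.
If it is in envelope 4 (prior 4/13): the presenter opened envelope 4, so this case is ruled out; weight (4/13)·0 = 0.
The weights sum to 1/3.
So P(the cheque in envelope 1 | the presenter opened envelope 4) = (2/13) / (1/3) = 6/13.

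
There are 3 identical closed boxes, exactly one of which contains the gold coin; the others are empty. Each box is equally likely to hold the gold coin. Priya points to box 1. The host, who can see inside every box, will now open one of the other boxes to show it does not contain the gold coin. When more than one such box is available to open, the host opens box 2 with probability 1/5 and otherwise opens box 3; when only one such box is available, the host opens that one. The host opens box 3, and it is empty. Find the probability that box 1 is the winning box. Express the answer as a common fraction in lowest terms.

Consider each possible location of the gold coin in turn.
If it is in box 1 (prior 1/3): box 2 is available but not opened, probability 4/5; weight (1/3)·(4/5) = 4/15.
If it is in box 2 (prior 1/3): only box 3 is available, probability 1; weight (1/3)·1 = 1/3.
If it is in box 3 (prior 1/3): the host opened box 3, so this case is ruled out; weight (1/3)·0 = 0.
The weights sum to 3/5.
So P(the gold coin in box 1 | the host opened box 3) = (4/15) / (3/5) = 4/9.

4/9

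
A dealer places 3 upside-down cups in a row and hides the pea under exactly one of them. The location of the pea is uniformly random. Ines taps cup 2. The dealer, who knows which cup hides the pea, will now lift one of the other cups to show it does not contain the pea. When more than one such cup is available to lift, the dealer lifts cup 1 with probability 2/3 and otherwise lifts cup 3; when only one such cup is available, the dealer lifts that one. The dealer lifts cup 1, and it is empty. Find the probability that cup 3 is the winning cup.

3/5

Apply Bayes' rule, conditioning on where the pea actually is.
If it is under cup 1 (prior 1/3): the dealer opened cup 1, so this case is ruled out; weight (1/3)·0 = 0.
If it is under cup 2 (prior 1/3): cup 1 is available, opened with probability 2/3; weight (1/3)·(2/3) = 2/9.
If it is under cup 3 (prior 1/3): only cup 1 is available, probability 1; weight (1/3)·1 = 1/3.
The weights sum to 5/9.
So P(the pea under cup 3 | the dealer opened cup 1) = (1/3) / (5/9) = 3/5.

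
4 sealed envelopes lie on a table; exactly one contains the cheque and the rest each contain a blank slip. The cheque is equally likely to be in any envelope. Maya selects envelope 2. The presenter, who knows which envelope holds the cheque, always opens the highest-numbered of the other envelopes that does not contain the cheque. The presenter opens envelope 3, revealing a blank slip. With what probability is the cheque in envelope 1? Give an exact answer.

0

Apply Bayes' rule, conditioning on where the cheque actually is.
If it is in either of envelopes 1 and 2 (prior 1/4 each): the presenter would have opened envelope 4 instead, probability 0; weight (1/4)·0 = 0 each.
If it is in envelope 3 (prior 1/4): the presenter opened envelope 3, so this case is ruled out; weight (1/4)·0 = 0.
If it is in envelope 4 (prior 1/4): envelope 3 is the highest-numbered option available, probability 1; weight (1/4)·1 = 1/4.
The weights sum to 1/4.
So P(the cheque in envelope 1 | the presenter opened envelope 3) = 0 / (1/4) = 0.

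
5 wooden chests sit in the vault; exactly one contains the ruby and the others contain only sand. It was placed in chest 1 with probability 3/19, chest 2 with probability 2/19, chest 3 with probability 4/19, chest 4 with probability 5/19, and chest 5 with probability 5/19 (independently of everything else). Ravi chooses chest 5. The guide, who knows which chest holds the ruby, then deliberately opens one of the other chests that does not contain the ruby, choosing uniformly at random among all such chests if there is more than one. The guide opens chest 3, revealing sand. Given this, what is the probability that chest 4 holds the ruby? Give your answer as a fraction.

4/11

Apply Bayes' rule, conditioning on where the ruby actually is.
If it is in chest 1 (prior 3/19): the guide has 3 equally likely choices, so probability 1/3; weight (3/19)·(1/3) = 1/19.
If it is in chest 2 (prior 2/19): the guide has 3 equally likely choices, so probability 1/3; weight (2/19)·(1/3) = 2/57.
If it is in chest 3 (prior 4/19): the guide opened chest 3, so this case is ruled out; weight (4/19)·0 = 0.
If it is in chest 4 (prior 5/19): the guide has 3 equally likely choices, so probability 1/3; weight (5/19)·(1/3) = 5/57.
If it is in chest 5 (prior 5/19): the guide has 4 equally likely choices, so probability 1/4; weight (5/19)·(1/4) = 5/76.
The weights sum to 55/228.
So P(the ruby in chest 4 | the guide opened chest 3) = (5/57) / (55/228) = 4/11.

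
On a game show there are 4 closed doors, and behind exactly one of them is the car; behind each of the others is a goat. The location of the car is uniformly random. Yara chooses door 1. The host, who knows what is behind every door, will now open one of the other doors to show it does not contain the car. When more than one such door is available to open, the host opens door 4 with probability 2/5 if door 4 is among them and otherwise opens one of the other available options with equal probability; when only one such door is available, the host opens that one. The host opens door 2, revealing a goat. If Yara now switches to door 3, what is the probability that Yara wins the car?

3/7

Apply Bayes' rule, conditioning on where the car actually is.
If it is behind door 1 (prior 1/4): door 4 is available but not opened; door 2 gets probability (1 − 2/5)/2 = 3/10; weight (1/4)·(3/10) = 3/40.
If it is behind door 2 (prior 1/4): the host opened door 2, so this case is ruled out; weight (1/4)·0 = 0.
If it is behind door 3 (prior 1/4): door 4 is available but not opened, probability 3/5; weight (1/4)·(3/5) = 3/20.
If it is behind door 4 (prior 1/4): door 4 holds the prize so is unavailable; the host chooses uniformly among the 2 others, probability 1/2; weight (1/4)·(1/2) = 1/8.
The weights sum to 7/20.
So P(the car behind door 3 | the host opened door 2) = (3/20) / (7/20) = 3/7.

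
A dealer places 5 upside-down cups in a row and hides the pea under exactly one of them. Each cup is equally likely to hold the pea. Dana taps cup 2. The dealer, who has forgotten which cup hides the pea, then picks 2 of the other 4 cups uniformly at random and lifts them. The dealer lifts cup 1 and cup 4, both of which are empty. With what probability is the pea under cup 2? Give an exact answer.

Apply Bayes' rule, conditioning on where the pea actually is.
If it is under either of cups 1 and 4 (prior 1/5 each): that cup was opened and seen not to hold the prize — ruled out; weight (1/5)·0 = 0 each.
If it is under any of cups 2, 3, and 5 (prior 1/5 each): the dealer picks exactly this set with probability 1/6 regardless, and none is the prize; weight (1/5)·(1/6) = 1/30 each.
The weights sum to 1/10.
So P(the pea under cup 2 | the dealer opened cup 1 and cup 4) = (1/30) / (1/10) = 1/3.

1/3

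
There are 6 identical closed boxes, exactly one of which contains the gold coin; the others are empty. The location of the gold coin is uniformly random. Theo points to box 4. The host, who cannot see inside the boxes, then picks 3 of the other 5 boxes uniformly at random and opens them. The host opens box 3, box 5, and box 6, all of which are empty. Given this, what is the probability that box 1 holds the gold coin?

1/3

Because the host chose which boxes to open without knowing where the gold coin is, the choice is independent of the prize location. Learning that none of the 3 opened boxes holds the gold coin simply rules out those 3 locations and leaves the remaining 3 boxes still equally likely by symmetry.
So P(the gold coin in box 1) = 1/3.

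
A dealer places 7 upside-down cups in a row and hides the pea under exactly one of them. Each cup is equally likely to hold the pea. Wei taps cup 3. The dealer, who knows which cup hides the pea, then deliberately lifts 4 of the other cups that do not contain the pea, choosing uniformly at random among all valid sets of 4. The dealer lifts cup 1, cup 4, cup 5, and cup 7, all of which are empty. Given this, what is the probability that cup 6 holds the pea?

Apply Bayes' rule, conditioning on where the pea actually is.
If it is under any of cups 1, 4, 5, and 7 (prior 1/7 each): that cup was opened and seen not to hold the prize — ruled out; weight (1/7)·0 = 0 each.
If it is under either of cups 2 and 6 (prior 1/7 each): the dealer has 5 equally likely choices, so probability 1/5; weight (1/7)·(1/5) = 1/35 each.
If it is under cup 3 (prior 1/7): the dealer has 15 equally likely choices, so probability 1/15; weight (1/7)·(1/15) = 1/105.
The weights sum to 1/15.
So P(the pea under cup 6 | the dealer opened cup 1, cup 4, cup 5, and cup 7) = (1/35) / (1/15) = 3/7.

3/7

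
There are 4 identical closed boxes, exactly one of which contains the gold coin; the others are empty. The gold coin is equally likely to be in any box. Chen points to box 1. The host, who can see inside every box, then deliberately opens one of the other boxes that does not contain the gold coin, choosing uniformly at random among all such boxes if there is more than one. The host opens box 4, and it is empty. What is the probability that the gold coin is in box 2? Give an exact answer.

Condition on the true location of the gold coin.
If it is in box 1 (prior 1/4): the host has 3 equally likely choices, so probability 1/3; weight (1/4)·(1/3) = 1/12.
If it is in either of boxes 2 and 3 (prior 1/4 each): the host has 2 equally likely choices, so probability 1/2; weight (1/4)·(1/2) = 1/8 each.
If it is in box 4 (prior 1/4): the host opened box 4, so this case is ruled out; weight (1/4)·0 = 0.
The weights sum to 1/3.
So P(the gold coin in box 2 | the host opened box 4) = (1/8) / (1/3) = 3/8.

3/8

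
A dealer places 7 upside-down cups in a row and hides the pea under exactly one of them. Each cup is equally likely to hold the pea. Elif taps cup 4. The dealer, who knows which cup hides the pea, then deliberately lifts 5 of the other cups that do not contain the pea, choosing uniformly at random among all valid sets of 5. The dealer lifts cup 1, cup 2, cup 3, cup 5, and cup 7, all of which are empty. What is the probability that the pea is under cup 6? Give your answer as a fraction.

Apply Bayes' rule, conditioning on where the pea actually is.
If it is under any of cups 1, 2, 3, 5, and 7 (prior 1/7 each): that cup was opened and seen not to hold the prize — ruled out; weight (1/7)·0 = 0 each.
If it is under cup 4 (prior 1/7): the dealer has 6 equally likely choices, so probability 1/6; weight (1/7)·(1/6) = 1/42.
If it is under cup 6 (prior 1/7): the dealer has no choice, probability 1; weight (1/7)·1 = 1/7.
The weights sum to 1/6.
So P(the pea under cup 6 | the dealer opened cup 1, cup 2, cup 3, cup 5, and cup 7) = (1/7) / (1/6) = 6/7.

6/7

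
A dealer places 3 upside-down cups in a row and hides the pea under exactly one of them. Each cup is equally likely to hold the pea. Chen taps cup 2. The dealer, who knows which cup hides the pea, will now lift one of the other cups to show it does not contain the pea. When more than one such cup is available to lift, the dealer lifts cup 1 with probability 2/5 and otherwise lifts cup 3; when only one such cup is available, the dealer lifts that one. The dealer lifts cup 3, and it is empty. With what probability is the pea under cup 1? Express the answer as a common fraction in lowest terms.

5/8

Condition on the true location of the pea.
If it is under cup 1 (prior 1/3): only cup 3 is available, probability 1; weight (1/3)·1 = 1/3.
If it is under cup 2 (prior 1/3): cup 1 is available but not opened, probability 3/5; weight (1/3)·(3/5) = 1/5.
If it is under cup 3 (prior 1/3): the dealer opened cup 3, so this case is ruled out; weight (1/3)·0 = 0.
The weights sum to 8/15.
So P(the pea under cup 1 | the dealer opened cup 3) = (1/3) / (8/15) = 5/8.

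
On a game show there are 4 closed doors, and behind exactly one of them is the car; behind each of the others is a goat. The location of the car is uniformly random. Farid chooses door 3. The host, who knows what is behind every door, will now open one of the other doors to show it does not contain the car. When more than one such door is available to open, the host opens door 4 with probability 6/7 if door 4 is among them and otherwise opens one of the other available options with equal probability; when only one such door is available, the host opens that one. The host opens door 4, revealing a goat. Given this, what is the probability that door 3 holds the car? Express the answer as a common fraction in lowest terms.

Condition on the true location of the car.
If it is behind any of doors 1, 2, and 3 (prior 1/4 each): door 4 is available, opened with probability 6/7; weight (1/4)·(6/7) = 3/14 each.
If it is behind door 4 (prior 1/4): the host opened door 4, so this case is ruled out; weight (1/4)·0 = 0.
The weights sum to 9/14.
So P(the car behind door 3 | the host opened door 4) = (3/14) / (9/14) = 1/3.

1/3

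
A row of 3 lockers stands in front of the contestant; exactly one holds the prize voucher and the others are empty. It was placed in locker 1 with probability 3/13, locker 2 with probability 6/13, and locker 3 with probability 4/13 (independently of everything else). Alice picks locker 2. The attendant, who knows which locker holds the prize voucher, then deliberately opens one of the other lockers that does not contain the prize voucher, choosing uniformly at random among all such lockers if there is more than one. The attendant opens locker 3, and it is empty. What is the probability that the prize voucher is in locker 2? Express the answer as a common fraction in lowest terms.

Apply Bayes' rule, conditioning on where the prize voucher actually is.
If it is in locker 1 (prior 3/13): the attendant has no choice, probability 1; weight (3/13)·1 = 3/13.
If it is in locker 2 (prior 6/13): the attendant has 2 equally likely choices, so probability 1/2; weight (6/13)·(1/2) = 3/13.
If it is in locker 3 (prior 4/13): the attendant opened locker 3, so this case is ruled out; weight (4/13)·0 = 0.
The weights sum to 6/13.
So P(the prize voucher in locker 2 | the attendant opened locker 3) = (3/13) / (6/13) = 1/2.

1/2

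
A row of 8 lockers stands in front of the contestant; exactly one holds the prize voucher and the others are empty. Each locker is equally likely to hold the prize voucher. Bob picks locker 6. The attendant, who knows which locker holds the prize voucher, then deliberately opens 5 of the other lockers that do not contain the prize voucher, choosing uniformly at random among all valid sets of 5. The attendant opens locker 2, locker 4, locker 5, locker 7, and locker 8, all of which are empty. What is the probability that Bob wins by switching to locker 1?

7/16

Condition on the true location of the prize voucher.
If it is in either of lockers 1 and 3 (prior 1/8 each): the attendant has 6 equally likely choices, so probability 1/6; weight (1/8)·(1/6) = 1/48 each.
If it is in any of lockers 2, 4, 5, 7, and 8 (prior 1/8 each): that locker was opened and seen not to hold the prize — ruled out; weight (1/8)·0 = 0 each.
If it is in locker 6 (prior 1/8): the attendant has 21 equally likely choices, so probability 1/21; weight (1/8)·(1/21) = 1/168.
The weights sum to 1/21.
So P(the prize voucher in locker 1 | the attendant opened locker 2, locker 4, locker 5, locker 7, and locker 8) = (1/48) / (1/21) = 7/16.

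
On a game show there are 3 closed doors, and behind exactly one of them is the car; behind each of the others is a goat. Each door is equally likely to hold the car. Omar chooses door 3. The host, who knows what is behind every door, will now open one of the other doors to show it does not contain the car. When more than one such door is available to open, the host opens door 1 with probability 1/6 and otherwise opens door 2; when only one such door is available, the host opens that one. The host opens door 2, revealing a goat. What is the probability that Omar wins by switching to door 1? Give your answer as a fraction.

Condition on the true location of the car.
If it is behind door 1 (prior 1/3): only door 2 is available, probability 1; weight (1/3)·1 = 1/3.
If it is behind door 2 (prior 1/3): the host opened door 2, so this case is ruled out; weight (1/3)·0 = 0.
If it is behind door 3 (prior 1/3): door 1 is available but not opened, probability 5/6; weight (1/3)·(5/6) = 5/18.
The weights sum to 11/18.
So P(the car behind door 1 | the host opened door 2) = (1/3) / (11/18) = 6/11.

6/11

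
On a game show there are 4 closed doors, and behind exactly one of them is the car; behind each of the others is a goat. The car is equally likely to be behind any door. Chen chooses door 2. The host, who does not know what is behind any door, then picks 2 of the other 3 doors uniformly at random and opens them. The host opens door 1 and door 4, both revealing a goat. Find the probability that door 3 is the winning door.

Because the host chose which doors to open without knowing where the car is, the choice is independent of the prize location. Learning that none of the 2 opened doors holds the car simply rules out those 2 locations and leaves the remaining 2 doors still equally likely by symmetry.
So P(the car behind door 3) = 1/2.

1/2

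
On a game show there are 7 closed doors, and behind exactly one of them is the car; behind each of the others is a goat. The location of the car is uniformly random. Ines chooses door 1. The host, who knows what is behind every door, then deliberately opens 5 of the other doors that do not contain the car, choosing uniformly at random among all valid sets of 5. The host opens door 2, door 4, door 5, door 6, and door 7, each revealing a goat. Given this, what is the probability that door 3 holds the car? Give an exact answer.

6/7

Consider each possible location of the car in turn.
If it is behind door 1 (prior 1/7): the host has 6 equally likely choices, so probability 1/6; weight (1/7)·(1/6) = 1/42.
If it is behind any of doors 2, 4, 5, 6, and 7 (prior 1/7 each): that door was opened and seen not to hold the prize — ruled out; weight (1/7)·0 = 0 each.
If it is behind door 3 (prior 1/7): the host has no choice, probability 1; weight (1/7)·1 = 1/7.
The weights sum to 1/6.
So P(the car behind door 3 | the host opened door 2, door 4, door 5, door 6, and door 7) = (1/7) / (1/6) = 6/7.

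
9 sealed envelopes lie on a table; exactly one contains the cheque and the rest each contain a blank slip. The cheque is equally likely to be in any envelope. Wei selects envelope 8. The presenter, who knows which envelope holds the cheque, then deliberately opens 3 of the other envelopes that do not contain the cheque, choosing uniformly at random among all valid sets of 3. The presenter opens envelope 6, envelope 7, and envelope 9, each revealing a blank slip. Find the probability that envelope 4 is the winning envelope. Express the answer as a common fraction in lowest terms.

Consider each possible location of the cheque in turn.
If it is in any of envelopes 1, 2, 3, 4, and 5 (prior 1/9 each): the presenter has 35 equally likely choices, so probability 1/35; weight (1/9)·(1/35) = 1/315 each.
If it is in any of envelopes 6, 7, and 9 (prior 1/9 each): that envelope was opened and seen not to hold the prize — ruled out; weight (1/9)·0 = 0 each.
If it is in envelope 8 (prior 1/9): the presenter has 56 equally likely choices, so probability 1/56; weight (1/9)·(1/56) = 1/504.
The weights sum to 1/56.
So P(the cheque in envelope 4 | the presenter opened envelope 6, envelope 7, and envelope 9) = (1/315) / (1/56) = 8/45.

8/45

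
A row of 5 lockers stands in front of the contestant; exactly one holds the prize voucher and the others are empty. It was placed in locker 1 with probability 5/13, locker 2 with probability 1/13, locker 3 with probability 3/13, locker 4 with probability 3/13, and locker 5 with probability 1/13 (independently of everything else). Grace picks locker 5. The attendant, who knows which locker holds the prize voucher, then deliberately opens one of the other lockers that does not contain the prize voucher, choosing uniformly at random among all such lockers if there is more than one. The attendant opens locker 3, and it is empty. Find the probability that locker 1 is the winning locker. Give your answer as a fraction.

20/39

Condition on the true location of the prize voucher.
If it is in locker 1 (prior 5/13): the attendant has 3 equally likely choices, so probability 1/3; weight (5/13)·(1/3) = 5/39.
If it is in locker 2 (prior 1/13): the attendant has 3 equally likely choices, so probability 1/3; weight (1/13)·(1/3) = 1/39.
If it is in locker 3 (prior 3/13): the attendant opened locker 3, so this case is ruled out; weight (3/13)·0 = 0.
If it is in locker 4 (prior 3/13): the attendant has 3 equally likely choices, so probability 1/3; weight (3/13)·(1/3) = 1/13.
If it is in locker 5 (prior 1/13): the attendant has 4 equally likely choices, so probability 1/4; weight (1/13)·(1/4) = 1/52.
The weights sum to 1/4.
So P(the prize voucher in locker 1 | the attendant opened locker 3) = (5/39) / (1/4) = 20/39.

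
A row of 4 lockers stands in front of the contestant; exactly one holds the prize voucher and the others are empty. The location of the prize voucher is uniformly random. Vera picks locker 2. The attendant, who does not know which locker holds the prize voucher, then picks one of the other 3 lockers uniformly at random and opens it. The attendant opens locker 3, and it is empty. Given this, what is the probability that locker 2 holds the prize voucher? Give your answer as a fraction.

1/3

Because the attendant chose which locker to open without knowing where the prize voucher is, the choice is independent of the prize location. Learning that locker 3 does not hold the prize voucher simply rules out that one location and leaves the remaining 3 lockers still equally likely by symmetry.
So P(the prize voucher in locker 2) = 1/3.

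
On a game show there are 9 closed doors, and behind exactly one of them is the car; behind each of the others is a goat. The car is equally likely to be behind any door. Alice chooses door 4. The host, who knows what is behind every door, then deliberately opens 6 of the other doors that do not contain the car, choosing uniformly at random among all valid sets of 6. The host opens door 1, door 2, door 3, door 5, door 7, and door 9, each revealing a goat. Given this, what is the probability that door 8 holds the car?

Condition on the true location of the car.
If it is behind any of doors 1, 2, 3, 5, 7, and 9 (prior 1/9 each): that door was opened and seen not to hold the prize — ruled out; weight (1/9)·0 = 0 each.
If it is behind door 4 (prior 1/9): the host has 28 equally likely choices, so probability 1/28; weight (1/9)·(1/28) = 1/252.
If it is behind either of doors 6 and 8 (prior 1/9 each): the host has 7 equally likely choices, so probability 1/7; weight (1/9)·(1/7) = 1/63 each.
The weights sum to 1/28.
So P(the car behind door 8 | the host opened door 1, door 2, door 3, door 5, door 7, and door 9) = (1/63) / (1/28) = 4/9.

4/9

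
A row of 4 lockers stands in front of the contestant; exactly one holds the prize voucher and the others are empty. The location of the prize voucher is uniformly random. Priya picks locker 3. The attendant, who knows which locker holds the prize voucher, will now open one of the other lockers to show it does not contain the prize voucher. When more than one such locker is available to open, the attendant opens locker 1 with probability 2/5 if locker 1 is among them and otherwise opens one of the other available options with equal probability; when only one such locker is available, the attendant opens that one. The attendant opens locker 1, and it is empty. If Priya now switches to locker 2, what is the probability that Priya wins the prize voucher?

Consider each possible location of the prize voucher in turn.
If it is in locker 1 (prior 1/4): the attendant opened locker 1, so this case is ruled out; weight (1/4)·0 = 0.
If it is in any of lockers 2, 3, and 4 (prior 1/4 each): locker 1 is available, opened with probability 2/5; weight (1/4)·(2/5) = 1/10 each.
The weights sum to 3/10.
So P(the prize voucher in locker 2 | the attendant opened locker 1) = (1/10) / (3/10) = 1/3.

1/3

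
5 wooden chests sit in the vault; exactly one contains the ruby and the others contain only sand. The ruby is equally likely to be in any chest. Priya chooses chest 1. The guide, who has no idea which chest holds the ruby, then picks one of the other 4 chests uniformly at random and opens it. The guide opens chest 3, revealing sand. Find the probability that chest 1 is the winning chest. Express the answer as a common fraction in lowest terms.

Condition on the true location of the ruby.
If it is in any of chests 1, 2, 4, and 5 (prior 1/5 each): the guide picks chest 3 with probability 1/4 regardless, and it is not the prize; weight (1/5)·(1/4) = 1/20 each.
If it is in chest 3 (prior 1/5): the guide opened chest 3, so this case is ruled out; weight (1/5)·0 = 0.
The weights sum to 1/5.
So P(the ruby in chest 1 | the guide opened chest 3) = (1/20) / (1/5) = 1/4.

1/4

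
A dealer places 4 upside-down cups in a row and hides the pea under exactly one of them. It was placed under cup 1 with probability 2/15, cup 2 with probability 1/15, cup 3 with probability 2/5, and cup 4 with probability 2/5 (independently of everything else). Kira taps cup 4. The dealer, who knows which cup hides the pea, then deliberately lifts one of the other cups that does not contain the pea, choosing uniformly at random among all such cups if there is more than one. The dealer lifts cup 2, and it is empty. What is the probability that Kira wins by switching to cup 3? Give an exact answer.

Condition on the true location of the pea.
If it is under cup 1 (prior 2/15): the dealer has 2 equally likely choices, so probability 1/2; weight (2/15)·(1/2) = 1/15.
If it is under cup 2 (prior 1/15): the dealer opened cup 2, so this case is ruled out; weight (1/15)·0 = 0.
If it is under cup 3 (prior 2/5): the dealer has 2 equally likely choices, so probability 1/2; weight (2/5)·(1/2) = 1/5.
If it is under cup 4 (prior 2/5): the dealer has 3 equally likely choices, so probability 1/3; weight (2/5)·(1/3) = 2/15.
The weights sum to 2/5.
So P(the pea under cup 3 | the dealer opened cup 2) = (1/5) / (2/5) = 1/2.

1/2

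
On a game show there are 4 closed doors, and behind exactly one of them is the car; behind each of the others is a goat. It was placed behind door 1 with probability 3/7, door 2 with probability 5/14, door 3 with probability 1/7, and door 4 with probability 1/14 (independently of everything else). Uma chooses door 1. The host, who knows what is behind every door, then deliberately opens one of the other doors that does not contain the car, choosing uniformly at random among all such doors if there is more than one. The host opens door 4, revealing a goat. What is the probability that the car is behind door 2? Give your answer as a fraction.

Apply Bayes' rule, conditioning on where the car actually is.
If it is behind door 1 (prior 3/7): the host has 3 equally likely choices, so probability 1/3; weight (3/7)·(1/3) = 1/7.
If it is behind door 2 (prior 5/14): the host has 2 equally likely choices, so probability 1/2; weight (5/14)·(1/2) = 5/28.
If it is behind door 3 (prior 1/7): the host has 2 equally likely choices, so probability 1/2; weight (1/7)·(1/2) = 1/14.
If it is behind door 4 (prior 1/14): the host opened door 4, so this case is ruled out; weight (1/14)·0 = 0.
The weights sum to 11/28.
So P(the car behind door 2 | the host opened door 4) = (5/28) / (11/28) = 5/11.

5/11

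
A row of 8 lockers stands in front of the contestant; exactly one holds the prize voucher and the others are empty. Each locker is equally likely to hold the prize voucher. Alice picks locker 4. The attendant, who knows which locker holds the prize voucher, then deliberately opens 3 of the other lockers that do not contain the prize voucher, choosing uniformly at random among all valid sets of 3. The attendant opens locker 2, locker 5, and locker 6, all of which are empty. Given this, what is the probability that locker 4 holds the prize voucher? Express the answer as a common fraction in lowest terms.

Consider each possible location of the prize voucher in turn.
If it is in any of lockers 1, 3, 7, and 8 (prior 1/8 each): the attendant has 20 equally likely choices, so probability 1/20; weight (1/8)·(1/20) = 1/160 each.
If it is in any of lockers 2, 5, and 6 (prior 1/8 each): that locker was opened and seen not to hold the prize — ruled out; weight (1/8)·0 = 0 each.
If it is in locker 4 (prior 1/8): the attendant has 35 equally likely choices, so probability 1/35; weight (1/8)·(1/35) = 1/280.
The weights sum to 1/35.
So P(the prize voucher in locker 4 | the attendant opened locker 2, locker 5, and locker 6) = (1/280) / (1/35) = 1/8.

1/8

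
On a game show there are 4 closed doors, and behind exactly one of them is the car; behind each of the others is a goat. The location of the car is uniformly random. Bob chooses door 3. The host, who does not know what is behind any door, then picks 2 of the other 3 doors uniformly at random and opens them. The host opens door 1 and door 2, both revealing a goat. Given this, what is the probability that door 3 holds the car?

1/2

Because the host chose which doors to open without knowing where the car is, the choice is independent of the prize location. Learning that none of the 2 opened doors holds the car simply rules out those 2 locations and leaves the remaining 2 doors still equally likely by symmetry.
So P(the car behind door 3) = 1/2.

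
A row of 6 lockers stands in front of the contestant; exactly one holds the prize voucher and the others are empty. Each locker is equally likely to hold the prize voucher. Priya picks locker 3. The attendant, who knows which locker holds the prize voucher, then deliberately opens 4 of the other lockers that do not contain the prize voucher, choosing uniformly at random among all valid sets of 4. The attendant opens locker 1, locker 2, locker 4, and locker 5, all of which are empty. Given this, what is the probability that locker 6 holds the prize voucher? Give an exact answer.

5/6

Consider each possible location of the prize voucher in turn.
If it is in any of lockers 1, 2, 4, and 5 (prior 1/6 each): that locker was opened and seen not to hold the prize — ruled out; weight (1/6)·0 = 0 each.
If it is in locker 3 (prior 1/6): the attendant has 5 equally likely choices, so probability 1/5; weight (1/6)·(1/5) = 1/30.
If it is in locker 6 (prior 1/6): the attendant has no choice, probability 1; weight (1/6)·1 = 1/6.
The weights sum to 1/5.
So P(the prize voucher in locker 6 | the attendant opened locker 1, locker 2, locker 4, and locker 5) = (1/6) / (1/5) = 5/6.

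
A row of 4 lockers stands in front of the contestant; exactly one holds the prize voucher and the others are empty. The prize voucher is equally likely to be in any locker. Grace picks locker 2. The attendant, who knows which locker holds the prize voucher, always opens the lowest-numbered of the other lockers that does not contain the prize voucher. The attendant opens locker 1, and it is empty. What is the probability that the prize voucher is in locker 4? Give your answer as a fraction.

1/3

Consider each possible location of the prize voucher in turn.
If it is in locker 1 (prior 1/4): the attendant opened locker 1, so this case is ruled out; weight (1/4)·0 = 0.
If it is in any of lockers 2, 3, and 4 (prior 1/4 each): locker 1 is the lowest-numbered option available, probability 1; weight (1/4)·1 = 1/4 each.
The weights sum to 3/4.
So P(the prize voucher in locker 4 | the attendant opened locker 1) = (1/4) / (3/4) = 1/3.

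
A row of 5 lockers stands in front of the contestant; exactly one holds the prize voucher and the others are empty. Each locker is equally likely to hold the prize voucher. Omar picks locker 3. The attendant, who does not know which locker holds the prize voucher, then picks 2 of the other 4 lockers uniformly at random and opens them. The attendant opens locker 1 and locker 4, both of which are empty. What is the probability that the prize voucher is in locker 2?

Apply Bayes' rule, conditioning on where the prize voucher actually is.
If it is in either of lockers 1 and 4 (prior 1/5 each): that locker was opened and seen not to hold the prize — ruled out; weight (1/5)·0 = 0 each.
If it is in any of lockers 2, 3, and 5 (prior 1/5 each): the attendant picks exactly this set with probability 1/6 regardless, and none is the prize; weight (1/5)·(1/6) = 1/30 each.
The weights sum to 1/10.
So P(the prize voucher in locker 2 | the attendant opened locker 1 and locker 4) = (1/30) / (1/10) = 1/3.

1/3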